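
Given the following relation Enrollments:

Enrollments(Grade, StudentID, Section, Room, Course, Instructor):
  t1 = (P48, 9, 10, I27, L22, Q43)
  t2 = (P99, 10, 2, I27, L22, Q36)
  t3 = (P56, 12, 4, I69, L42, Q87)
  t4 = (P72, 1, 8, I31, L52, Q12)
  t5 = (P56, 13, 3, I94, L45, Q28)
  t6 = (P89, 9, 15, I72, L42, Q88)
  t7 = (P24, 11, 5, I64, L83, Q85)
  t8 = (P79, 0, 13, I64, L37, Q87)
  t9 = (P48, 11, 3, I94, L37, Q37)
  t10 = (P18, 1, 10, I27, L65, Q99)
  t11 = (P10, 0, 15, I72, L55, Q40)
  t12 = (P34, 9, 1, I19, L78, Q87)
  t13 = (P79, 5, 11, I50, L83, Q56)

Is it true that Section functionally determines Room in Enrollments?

Section=10: rows 1, 10 → Room = I27, I27 ✓
Section=2: row 2 → Room = I27 ✓
Section=4: row 3 → Room = I69 ✓
Section=8: row 4 → Room = I31 ✓
Section=3: rows 5, 9 → Room = I94, I94 ✓
Section=15: rows 6, 11 → Room = I72, I72 ✓
Section=5: row 7 → Room = I64 ✓
Section=13: row 8 → Room = I64 ✓
Section=1: row 12 → Room = I19 ✓
Section=11: row 13 → Room = I50 ✓
Every Section value is associated with a single Room value, so Section → Room holds.

Yes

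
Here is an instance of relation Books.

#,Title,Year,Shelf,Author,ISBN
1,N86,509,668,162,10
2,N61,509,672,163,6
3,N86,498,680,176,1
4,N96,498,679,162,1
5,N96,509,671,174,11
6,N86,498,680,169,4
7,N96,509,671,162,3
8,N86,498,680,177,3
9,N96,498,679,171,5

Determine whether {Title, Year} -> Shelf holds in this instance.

(Title=N86, Year=509): row 1 → Shelf = 668 ✓
(Title=N61, Year=509): row 2 → Shelf = 672 ✓
(Title=N86, Year=498): rows 3, 6, 8 → Shelf = 680, 680, 680 ✓
(Title=N96, Year=498): rows 4, 9 → Shelf = 679, 679 ✓
(Title=N96, Year=509): rows 5, 7 → Shelf = 671, 671 ✓
Every {Title, Year} value is associated with a single Shelf value, so {Title, Year} -> Shelf holds.

Yes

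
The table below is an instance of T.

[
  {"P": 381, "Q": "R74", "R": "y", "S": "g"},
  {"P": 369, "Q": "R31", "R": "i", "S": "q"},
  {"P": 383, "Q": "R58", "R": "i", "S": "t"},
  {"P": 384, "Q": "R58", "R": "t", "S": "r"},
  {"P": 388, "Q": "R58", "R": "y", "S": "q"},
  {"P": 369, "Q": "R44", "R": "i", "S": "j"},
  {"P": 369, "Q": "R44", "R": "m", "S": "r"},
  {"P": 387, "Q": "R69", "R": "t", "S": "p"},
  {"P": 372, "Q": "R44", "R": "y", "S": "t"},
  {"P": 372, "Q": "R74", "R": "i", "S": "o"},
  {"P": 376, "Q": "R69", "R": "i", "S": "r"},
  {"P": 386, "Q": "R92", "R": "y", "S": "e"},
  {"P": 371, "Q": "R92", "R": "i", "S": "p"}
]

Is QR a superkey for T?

Yes

All 13 rows have distinct QR values, so QR → (all attributes) holds and QR is a superkey.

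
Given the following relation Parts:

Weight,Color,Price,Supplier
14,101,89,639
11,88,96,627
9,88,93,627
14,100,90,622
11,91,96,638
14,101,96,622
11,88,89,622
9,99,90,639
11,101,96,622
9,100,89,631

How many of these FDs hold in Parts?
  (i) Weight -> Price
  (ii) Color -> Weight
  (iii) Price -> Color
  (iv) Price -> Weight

(i) Weight -> Price: Weight=14: 3 rows → Price takes values {89, 90, 96} — violation; Weight=11: 4 rows → Price takes values {96, 89} — violation; Weight=9: 3 rows → Price takes values {93, 90, 89} — violation — fails.
(ii) Color -> Weight: Color=101: 3 rows → Weight takes values {14, 11} — violation; Color=88: 3 rows → Weight takes values {11, 9} — violation; Color=100: 2 rows → Weight takes values {14, 9} — violation — fails.
(iii) Price -> Color: Price=89: 3 rows → Color takes values {101, 88, 100} — violation; Price=96: 4 rows → Color takes values {88, 91, 101} — violation; Price=90: 2 rows → Color takes values {100, 99} — violation — fails.
(iv) Price -> Weight: Price=89: 3 rows → Weight takes values {14, 11, 9} — violation; Price=96: 4 rows → Weight takes values {11, 14} — violation; Price=90: 2 rows → Weight takes values {14, 9} — violation — fails.
None of the 4 dependencies hold.

0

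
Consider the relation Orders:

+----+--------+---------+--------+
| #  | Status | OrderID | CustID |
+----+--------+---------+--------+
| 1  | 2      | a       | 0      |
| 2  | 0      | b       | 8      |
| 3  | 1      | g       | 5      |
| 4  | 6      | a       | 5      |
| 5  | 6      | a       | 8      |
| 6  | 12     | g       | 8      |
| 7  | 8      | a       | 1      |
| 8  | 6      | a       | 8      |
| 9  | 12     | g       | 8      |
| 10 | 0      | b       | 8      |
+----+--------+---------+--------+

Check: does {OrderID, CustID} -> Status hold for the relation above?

(OrderID=a, CustID=0): row 1 → Status = 2 ✓
(OrderID=b, CustID=8): rows 2, 10 → Status = 0, 0 ✓
(OrderID=g, CustID=5): row 3 → Status = 1 ✓
(OrderID=a, CustID=5): row 4 → Status = 6 ✓
(OrderID=a, CustID=8): rows 5, 8 → Status = 6, 6 ✓
(OrderID=g, CustID=8): rows 6, 9 → Status = 12, 12 ✓
(OrderID=a, CustID=1): row 7 → Status = 8 ✓
Every {OrderID, CustID} value is associated with a single Status value, so {OrderID, CustID} -> Status holds.

Yes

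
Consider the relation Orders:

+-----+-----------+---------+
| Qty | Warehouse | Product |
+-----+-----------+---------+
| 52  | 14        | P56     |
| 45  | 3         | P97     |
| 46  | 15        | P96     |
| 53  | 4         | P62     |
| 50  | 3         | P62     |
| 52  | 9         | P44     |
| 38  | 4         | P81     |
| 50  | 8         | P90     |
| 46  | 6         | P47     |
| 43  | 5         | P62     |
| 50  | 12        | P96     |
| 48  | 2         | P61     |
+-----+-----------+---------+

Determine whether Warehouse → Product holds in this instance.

Warehouse=14: 1 row → Product = P56 ✓
Warehouse=3: 2 rows → Product takes values {P97, P62} — violation
Warehouse=15: 1 row → Product = P96 ✓
Warehouse=4: 2 rows → Product takes values {P62, P81} — violation
Warehouse=9: 1 row → Product = P44 ✓
Warehouse=8: 1 row → Product = P90 ✓
Warehouse=6: 1 row → Product = P47 ✓
Warehouse=5: 1 row → Product = P62 ✓
Warehouse=12: 1 row → Product = P96 ✓
Warehouse=2: 1 row → Product = P61 ✓
Two rows agree on Warehouse but differ on Product, so Warehouse → Product does not hold.

No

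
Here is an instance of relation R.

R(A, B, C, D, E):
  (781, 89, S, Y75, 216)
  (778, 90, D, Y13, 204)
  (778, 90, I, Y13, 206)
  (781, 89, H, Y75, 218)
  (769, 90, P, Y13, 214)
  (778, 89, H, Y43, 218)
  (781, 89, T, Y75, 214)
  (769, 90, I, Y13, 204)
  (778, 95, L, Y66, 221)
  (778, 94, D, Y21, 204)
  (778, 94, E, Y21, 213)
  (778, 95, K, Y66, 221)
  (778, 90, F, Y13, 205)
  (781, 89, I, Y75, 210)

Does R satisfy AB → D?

(A=781, B=89): 4 rows → D = Y75, Y75, Y75, Y75 ✓
(A=778, B=90): 3 rows → D = Y13, Y13, Y13 ✓
(A=769, B=90): 2 rows → D = Y13, Y13 ✓
(A=778, B=89): 1 row → D = Y43 ✓
(A=778, B=95): 2 rows → D = Y66, Y66 ✓
(A=778, B=94): 2 rows → D = Y21, Y21 ✓
Every AB value is associated with a single D value, so AB → D holds.

Yes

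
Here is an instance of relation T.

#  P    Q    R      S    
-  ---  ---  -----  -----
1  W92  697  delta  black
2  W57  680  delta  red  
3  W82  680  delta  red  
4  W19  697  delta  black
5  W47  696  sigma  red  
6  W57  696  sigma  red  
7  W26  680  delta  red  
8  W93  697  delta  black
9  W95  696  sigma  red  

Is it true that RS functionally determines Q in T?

Yes

(R=delta, S=black): rows 1, 4, 8 → Q = 697, 697, 697 ✓
(R=delta, S=red): rows 2, 3, 7 → Q = 680, 680, 680 ✓
(R=sigma, S=red): rows 5, 6, 9 → Q = 696, 696, 696 ✓
Every RS value is associated with a single Q value, so RS -> Q holds.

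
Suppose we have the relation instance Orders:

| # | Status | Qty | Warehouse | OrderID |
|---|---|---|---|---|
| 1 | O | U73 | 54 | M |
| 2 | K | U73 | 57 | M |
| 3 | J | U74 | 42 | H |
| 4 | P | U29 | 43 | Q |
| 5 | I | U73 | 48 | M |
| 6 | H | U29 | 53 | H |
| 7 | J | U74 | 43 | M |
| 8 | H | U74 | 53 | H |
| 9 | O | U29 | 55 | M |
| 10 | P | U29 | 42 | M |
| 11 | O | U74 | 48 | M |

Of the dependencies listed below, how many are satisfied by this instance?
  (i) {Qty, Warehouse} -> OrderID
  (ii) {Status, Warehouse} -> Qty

1

(i) {Qty, Warehouse} -> OrderID: every LHS value maps to a single RHS value — holds.
(ii) {Status, Warehouse} -> Qty: (Status=H, Warehouse=53): rows 6, 8 → Qty takes values {U29, U74} — violation — fails.
1 of the 2 dependencies holds.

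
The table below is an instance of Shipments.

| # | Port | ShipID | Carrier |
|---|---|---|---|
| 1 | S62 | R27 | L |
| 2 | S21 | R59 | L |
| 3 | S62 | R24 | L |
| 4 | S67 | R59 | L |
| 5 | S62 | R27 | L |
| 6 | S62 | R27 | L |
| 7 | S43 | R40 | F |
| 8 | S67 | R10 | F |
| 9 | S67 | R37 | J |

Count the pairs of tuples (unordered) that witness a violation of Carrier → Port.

10

Carrier=L: violating pairs (1,2), (1,4), (2,3), (2,4), (2,5), (2,6), (3,4), (4,5), (4,6) — 9 pairs.
Carrier=F: violating pairs (7,8) — 1 pair.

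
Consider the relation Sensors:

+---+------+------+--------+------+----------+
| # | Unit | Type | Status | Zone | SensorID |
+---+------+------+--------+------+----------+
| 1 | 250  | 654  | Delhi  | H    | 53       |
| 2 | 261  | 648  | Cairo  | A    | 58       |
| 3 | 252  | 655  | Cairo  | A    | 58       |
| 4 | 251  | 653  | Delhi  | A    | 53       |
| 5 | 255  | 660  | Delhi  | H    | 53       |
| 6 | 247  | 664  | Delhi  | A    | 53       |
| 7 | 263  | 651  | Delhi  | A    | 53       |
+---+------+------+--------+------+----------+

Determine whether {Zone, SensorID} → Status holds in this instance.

(Zone=H, SensorID=53): rows 1, 5 → Status = Delhi, Delhi ✓
(Zone=A, SensorID=58): rows 2, 3 → Status = Cairo, Cairo ✓
(Zone=A, SensorID=53): rows 4, 6, 7 → Status = Delhi, Delhi, Delhi ✓
Every {Zone, SensorID} value is associated with a single Status value, so {Zone, SensorID} → Status holds.

Yes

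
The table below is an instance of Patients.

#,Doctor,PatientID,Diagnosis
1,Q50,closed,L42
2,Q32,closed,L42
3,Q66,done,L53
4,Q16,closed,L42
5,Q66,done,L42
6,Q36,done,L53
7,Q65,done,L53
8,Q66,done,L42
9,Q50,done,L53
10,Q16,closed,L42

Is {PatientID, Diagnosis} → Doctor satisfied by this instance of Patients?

No

(PatientID=closed, Diagnosis=L42): rows 1, 2, 4, 10 → Doctor takes values {Q50, Q32, Q16} — violation
(PatientID=done, Diagnosis=L53): rows 3, 6, 7, 9 → Doctor takes values {Q66, Q36, Q65, Q50} — violation
(PatientID=done, Diagnosis=L42): rows 5, 8 → Doctor = Q66, Q66 ✓
Two rows agree on {PatientID, Diagnosis} but differ on Doctor, so {PatientID, Diagnosis} → Doctor does not hold.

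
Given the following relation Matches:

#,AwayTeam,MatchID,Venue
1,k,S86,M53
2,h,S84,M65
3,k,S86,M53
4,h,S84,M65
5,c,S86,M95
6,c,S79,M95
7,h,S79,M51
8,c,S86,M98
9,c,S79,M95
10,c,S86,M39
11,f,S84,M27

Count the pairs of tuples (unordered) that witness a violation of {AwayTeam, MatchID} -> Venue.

3

(AwayTeam=k, MatchID=S86): all 2 rows agree on Venue — 0 pairs.
(AwayTeam=h, MatchID=S84): all 2 rows agree on Venue — 0 pairs.
(AwayTeam=c, MatchID=S86): violating pairs (5,8), (5,10), (8,10) — 3 pairs.
(AwayTeam=c, MatchID=S79): all 2 rows agree on Venue — 0 pairs.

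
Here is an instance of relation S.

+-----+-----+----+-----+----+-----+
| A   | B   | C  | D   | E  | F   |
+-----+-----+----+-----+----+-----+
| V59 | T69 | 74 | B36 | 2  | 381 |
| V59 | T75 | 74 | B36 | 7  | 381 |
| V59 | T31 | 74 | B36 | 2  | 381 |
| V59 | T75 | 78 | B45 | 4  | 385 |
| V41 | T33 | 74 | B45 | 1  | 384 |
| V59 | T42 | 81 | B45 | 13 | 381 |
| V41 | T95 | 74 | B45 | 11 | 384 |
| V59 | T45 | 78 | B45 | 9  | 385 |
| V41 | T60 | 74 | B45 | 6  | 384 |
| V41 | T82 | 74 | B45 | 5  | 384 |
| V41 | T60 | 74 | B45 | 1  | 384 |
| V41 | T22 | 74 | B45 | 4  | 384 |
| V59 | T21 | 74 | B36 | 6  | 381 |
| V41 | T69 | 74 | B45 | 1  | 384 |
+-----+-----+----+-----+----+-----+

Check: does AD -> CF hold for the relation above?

(A=V59, D=B36): 4 rows → {C,F} = (74, 381), (74, 381), (74, 381), (74, 381) ✓
(A=V59, D=B45): 3 rows → {C,F} takes values {(78, 385), (81, 381)} — violation
(A=V41, D=B45): 7 rows → {C,F} = (74, 384), (74, 384), (74, 384), (74, 384), (74, 384), (74, 384), (74, 384) ✓
Two rows agree on AD but differ on CF, so AD -> CF does not hold.

No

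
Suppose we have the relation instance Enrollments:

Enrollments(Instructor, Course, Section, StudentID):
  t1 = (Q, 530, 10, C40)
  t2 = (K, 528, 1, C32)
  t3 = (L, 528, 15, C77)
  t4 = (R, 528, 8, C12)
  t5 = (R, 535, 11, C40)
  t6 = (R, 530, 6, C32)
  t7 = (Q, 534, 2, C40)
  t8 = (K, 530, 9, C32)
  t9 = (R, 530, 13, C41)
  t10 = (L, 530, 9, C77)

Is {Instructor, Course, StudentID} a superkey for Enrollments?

Yes

All 10 rows have distinct {Instructor, Course, StudentID} values, so {Instructor, Course, StudentID} → (all attributes) holds and {Instructor, Course, StudentID} is a superkey.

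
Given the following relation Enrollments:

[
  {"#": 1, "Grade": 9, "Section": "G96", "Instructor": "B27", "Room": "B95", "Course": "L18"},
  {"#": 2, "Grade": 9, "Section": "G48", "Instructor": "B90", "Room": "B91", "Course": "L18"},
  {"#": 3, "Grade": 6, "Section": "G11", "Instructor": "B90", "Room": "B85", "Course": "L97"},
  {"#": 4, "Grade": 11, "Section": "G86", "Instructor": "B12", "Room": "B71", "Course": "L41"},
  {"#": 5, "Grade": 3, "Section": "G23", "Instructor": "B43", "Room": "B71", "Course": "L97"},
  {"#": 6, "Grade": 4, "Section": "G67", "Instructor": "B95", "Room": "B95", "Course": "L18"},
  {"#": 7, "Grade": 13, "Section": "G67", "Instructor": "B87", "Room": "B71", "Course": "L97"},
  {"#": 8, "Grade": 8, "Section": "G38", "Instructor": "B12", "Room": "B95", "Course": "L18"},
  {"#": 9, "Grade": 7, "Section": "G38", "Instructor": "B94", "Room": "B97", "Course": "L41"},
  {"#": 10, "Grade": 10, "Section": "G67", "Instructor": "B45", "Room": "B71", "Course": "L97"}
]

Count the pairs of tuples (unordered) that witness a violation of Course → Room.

7

Course=L18: violating pairs (1,2), (2,6), (2,8) — 3 pairs.
Course=L97: violating pairs (3,5), (3,7), (3,10) — 3 pairs.
Course=L41: violating pairs (4,9) — 1 pair.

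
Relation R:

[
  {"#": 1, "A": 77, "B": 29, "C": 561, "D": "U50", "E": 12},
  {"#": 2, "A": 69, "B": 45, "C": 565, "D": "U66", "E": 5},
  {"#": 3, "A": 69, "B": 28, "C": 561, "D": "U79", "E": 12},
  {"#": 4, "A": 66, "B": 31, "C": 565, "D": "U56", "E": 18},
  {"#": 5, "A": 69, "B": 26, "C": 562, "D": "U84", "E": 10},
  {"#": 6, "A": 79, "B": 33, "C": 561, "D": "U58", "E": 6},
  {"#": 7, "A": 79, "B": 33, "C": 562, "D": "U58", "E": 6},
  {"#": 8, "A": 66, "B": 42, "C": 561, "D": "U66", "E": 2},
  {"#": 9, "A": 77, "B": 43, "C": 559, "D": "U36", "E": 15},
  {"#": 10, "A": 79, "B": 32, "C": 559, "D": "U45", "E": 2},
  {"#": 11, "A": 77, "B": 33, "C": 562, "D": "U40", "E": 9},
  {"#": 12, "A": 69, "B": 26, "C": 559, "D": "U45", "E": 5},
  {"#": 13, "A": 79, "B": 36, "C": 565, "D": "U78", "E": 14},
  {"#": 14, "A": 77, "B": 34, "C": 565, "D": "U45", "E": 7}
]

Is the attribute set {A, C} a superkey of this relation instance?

All 14 rows have distinct {A, C} values, so {A, C} → (all attributes) holds and {A, C} is a superkey.

Yes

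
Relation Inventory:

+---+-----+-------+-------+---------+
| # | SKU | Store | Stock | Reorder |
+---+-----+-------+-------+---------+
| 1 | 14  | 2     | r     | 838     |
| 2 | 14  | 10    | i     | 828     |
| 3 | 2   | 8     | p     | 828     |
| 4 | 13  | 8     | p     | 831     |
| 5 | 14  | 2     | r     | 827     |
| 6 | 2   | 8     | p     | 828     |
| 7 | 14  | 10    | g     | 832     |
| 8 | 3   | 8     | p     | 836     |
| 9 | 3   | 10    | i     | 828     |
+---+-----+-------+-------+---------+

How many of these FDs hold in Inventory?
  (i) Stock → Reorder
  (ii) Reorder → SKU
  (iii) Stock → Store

(i) Stock → Reorder: Stock=r: rows 1, 5 → Reorder takes values {838, 827} — violation; Stock=p: rows 3, 4, 6, 8 → Reorder takes values {828, 831, 836} — violation — fails.
(ii) Reorder → SKU: Reorder=828: rows 2, 3, 6, 9 → SKU takes values {14, 2, 3} — violation — fails.
(iii) Stock → Store: every LHS value maps to a single RHS value — holds.
1 of the 3 dependencies holds.

1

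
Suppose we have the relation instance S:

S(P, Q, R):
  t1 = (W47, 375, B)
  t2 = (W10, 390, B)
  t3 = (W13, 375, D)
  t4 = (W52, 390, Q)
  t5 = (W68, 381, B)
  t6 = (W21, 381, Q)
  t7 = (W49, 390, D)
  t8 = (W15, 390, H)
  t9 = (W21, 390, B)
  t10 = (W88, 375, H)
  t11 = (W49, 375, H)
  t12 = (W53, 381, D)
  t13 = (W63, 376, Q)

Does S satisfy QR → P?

(Q=375, R=B): row 1 → P = W47 ✓
(Q=390, R=B): rows 2, 9 → P takes values {W10, W21} — violation
(Q=375, R=D): row 3 → P = W13 ✓
(Q=390, R=Q): row 4 → P = W52 ✓
(Q=381, R=B): row 5 → P = W68 ✓
(Q=381, R=Q): row 6 → P = W21 ✓
(Q=390, R=D): row 7 → P = W49 ✓
(Q=390, R=H): row 8 → P = W15 ✓
(Q=375, R=H): rows 10, 11 → P takes values {W88, W49} — violation
(Q=381, R=D): row 12 → P = W53 ✓
(Q=376, R=Q): row 13 → P = W63 ✓
Two rows agree on QR but differ on P, so QR → P does not hold.

No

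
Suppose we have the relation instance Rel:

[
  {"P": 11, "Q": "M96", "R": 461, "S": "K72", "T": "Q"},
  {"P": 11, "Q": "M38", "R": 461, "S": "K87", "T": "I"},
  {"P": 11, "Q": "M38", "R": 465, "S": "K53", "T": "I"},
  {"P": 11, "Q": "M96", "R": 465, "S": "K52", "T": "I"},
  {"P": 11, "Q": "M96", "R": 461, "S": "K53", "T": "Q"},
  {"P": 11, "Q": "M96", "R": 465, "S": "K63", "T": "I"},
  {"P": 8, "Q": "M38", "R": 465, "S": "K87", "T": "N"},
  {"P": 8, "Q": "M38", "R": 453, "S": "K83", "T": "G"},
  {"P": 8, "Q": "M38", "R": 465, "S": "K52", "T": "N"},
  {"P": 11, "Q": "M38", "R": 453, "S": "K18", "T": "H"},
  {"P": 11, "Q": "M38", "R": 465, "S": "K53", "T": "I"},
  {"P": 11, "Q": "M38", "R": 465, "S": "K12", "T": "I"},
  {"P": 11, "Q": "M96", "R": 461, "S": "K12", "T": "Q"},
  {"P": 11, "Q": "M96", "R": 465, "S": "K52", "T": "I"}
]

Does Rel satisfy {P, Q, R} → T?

(P=11, Q=M96, R=461): 3 rows → T = Q, Q, Q ✓
(P=11, Q=M38, R=461): 1 row → T = I ✓
(P=11, Q=M38, R=465): 3 rows → T = I, I, I ✓
(P=11, Q=M96, R=465): 3 rows → T = I, I, I ✓
(P=8, Q=M38, R=465): 2 rows → T = N, N ✓
(P=8, Q=M38, R=453): 1 row → T = G ✓
(P=11, Q=M38, R=453): 1 row → T = H ✓
Every {P, Q, R} value is associated with a single T value, so {P, Q, R} → T holds.

Yes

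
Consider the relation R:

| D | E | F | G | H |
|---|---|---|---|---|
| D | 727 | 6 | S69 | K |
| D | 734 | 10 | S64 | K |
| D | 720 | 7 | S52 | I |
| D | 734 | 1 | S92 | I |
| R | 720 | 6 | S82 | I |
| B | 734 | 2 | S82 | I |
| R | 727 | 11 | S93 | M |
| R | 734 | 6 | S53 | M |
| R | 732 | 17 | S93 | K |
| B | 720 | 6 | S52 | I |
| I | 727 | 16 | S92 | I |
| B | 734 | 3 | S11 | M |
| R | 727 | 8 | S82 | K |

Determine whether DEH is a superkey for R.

Yes

All 13 rows have distinct DEH values, so DEH → (all attributes) holds and DEH is a superkey.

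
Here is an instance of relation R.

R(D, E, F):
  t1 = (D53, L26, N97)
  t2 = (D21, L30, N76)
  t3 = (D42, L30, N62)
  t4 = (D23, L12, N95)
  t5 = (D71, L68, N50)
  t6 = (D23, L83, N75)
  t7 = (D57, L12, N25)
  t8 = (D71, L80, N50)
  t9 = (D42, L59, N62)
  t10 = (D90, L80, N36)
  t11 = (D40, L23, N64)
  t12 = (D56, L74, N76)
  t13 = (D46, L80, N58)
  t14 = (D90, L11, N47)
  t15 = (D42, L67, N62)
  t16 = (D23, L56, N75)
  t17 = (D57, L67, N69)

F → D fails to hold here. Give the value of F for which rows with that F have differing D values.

F=N97: row 1 → D = D53 ✓
F=N76: rows 2, 12 → D takes values {D21, D56} — violation
F=N62: rows 3, 9, 15 → D = D42, D42, D42 ✓
F=N95: row 4 → D = D23 ✓
F=N50: rows 5, 8 → D = D71, D71 ✓
F=N75: rows 6, 16 → D = D23, D23 ✓
F=N25: row 7 → D = D57 ✓
F=N36: row 10 → D = D90 ✓
F=N64: row 11 → D = D40 ✓
F=N58: row 13 → D = D46 ✓
F=N47: row 14 → D = D90 ✓
F=N69: row 17 → D = D57 ✓
The only F value with inconsistent D is F=N76.

N76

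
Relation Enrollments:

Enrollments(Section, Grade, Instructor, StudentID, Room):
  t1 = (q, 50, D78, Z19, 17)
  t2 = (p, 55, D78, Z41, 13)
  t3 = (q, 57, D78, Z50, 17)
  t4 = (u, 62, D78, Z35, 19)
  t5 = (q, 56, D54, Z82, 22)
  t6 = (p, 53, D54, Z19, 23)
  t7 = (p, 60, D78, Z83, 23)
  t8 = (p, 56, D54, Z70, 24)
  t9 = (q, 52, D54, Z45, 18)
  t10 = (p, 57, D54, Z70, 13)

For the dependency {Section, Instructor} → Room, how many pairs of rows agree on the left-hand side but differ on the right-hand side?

5

(Section=q, Instructor=D78): all 2 rows agree on Room — 0 pairs.
(Section=p, Instructor=D78): violating pairs (2,7) — 1 pair.
(Section=q, Instructor=D54): violating pairs (5,9) — 1 pair.
(Section=p, Instructor=D54): violating pairs (6,8), (6,10), (8,10) — 3 pairs.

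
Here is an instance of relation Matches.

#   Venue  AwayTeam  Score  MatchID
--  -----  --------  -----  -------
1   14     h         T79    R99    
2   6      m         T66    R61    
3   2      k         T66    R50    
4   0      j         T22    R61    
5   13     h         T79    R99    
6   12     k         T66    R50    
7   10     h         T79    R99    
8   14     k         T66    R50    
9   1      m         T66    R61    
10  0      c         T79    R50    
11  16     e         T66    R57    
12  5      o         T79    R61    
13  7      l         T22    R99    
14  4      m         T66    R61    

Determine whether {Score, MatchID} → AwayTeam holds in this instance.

(Score=T79, MatchID=R99): rows 1, 5, 7 → AwayTeam = h, h, h ✓
(Score=T66, MatchID=R61): rows 2, 9, 14 → AwayTeam = m, m, m ✓
(Score=T66, MatchID=R50): rows 3, 6, 8 → AwayTeam = k, k, k ✓
(Score=T22, MatchID=R61): row 4 → AwayTeam = j ✓
(Score=T79, MatchID=R50): row 10 → AwayTeam = c ✓
(Score=T66, MatchID=R57): row 11 → AwayTeam = e ✓
(Score=T79, MatchID=R61): row 12 → AwayTeam = o ✓
(Score=T22, MatchID=R99): row 13 → AwayTeam = l ✓
Every {Score, MatchID} value is associated with a single AwayTeam value, so {Score, MatchID} → AwayTeam holds.

Yes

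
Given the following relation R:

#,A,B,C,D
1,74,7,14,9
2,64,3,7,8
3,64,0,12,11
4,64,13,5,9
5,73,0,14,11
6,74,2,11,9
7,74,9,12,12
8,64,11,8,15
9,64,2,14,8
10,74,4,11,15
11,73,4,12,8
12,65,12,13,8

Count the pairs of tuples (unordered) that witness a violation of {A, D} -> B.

2

(A=74, D=9): violating pairs (1,6) — 1 pair.
(A=64, D=8): violating pairs (2,9) — 1 pair.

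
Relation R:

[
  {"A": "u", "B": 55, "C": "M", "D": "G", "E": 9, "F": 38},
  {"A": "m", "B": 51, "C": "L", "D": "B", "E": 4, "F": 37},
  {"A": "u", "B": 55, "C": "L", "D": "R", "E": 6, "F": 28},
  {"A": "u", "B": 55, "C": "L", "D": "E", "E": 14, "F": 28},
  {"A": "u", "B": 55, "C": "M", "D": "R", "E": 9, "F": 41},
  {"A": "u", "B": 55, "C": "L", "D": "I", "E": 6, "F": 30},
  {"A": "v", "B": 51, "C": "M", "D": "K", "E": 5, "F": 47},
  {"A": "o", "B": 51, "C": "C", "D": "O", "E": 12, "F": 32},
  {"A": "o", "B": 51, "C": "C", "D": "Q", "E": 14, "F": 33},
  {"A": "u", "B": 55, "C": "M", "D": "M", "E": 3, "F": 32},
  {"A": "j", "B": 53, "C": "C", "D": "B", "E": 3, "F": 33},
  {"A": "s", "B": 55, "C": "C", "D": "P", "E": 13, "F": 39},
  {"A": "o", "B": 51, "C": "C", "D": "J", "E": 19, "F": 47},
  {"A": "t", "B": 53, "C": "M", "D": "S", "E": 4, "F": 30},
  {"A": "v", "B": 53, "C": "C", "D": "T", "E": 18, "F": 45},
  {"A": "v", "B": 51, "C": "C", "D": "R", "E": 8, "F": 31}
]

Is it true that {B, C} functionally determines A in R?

(B=55, C=M): 3 rows → A = u, u, u ✓
(B=51, C=L): 1 row → A = m ✓
(B=55, C=L): 3 rows → A = u, u, u ✓
(B=51, C=M): 1 row → A = v ✓
(B=51, C=C): 4 rows → A takes values {o, v} — violation
(B=53, C=C): 2 rows → A takes values {j, v} — violation
(B=55, C=C): 1 row → A = s ✓
(B=53, C=M): 1 row → A = t ✓
Two rows agree on {B, C} but differ on A, so {B, C} → A does not hold.

No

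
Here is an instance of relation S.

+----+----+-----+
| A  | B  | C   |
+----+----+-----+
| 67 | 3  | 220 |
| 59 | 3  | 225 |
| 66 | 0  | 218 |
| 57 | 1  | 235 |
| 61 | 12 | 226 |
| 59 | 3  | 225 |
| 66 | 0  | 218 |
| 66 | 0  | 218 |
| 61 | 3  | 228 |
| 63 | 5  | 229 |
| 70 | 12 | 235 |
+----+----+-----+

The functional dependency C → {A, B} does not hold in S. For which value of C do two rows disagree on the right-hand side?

235

C=220: 1 row → {A,B} = (67, 3) ✓
C=225: 2 rows → {A,B} = (59, 3), (59, 3) ✓
C=218: 3 rows → {A,B} = (66, 0), (66, 0), (66, 0) ✓
C=235: 2 rows → {A,B} takes values {(57, 1), (70, 12)} — violation
C=226: 1 row → {A,B} = (61, 12) ✓
C=228: 1 row → {A,B} = (61, 3) ✓
C=229: 1 row → {A,B} = (63, 5) ✓
The only C value with inconsistent RHS is C=235.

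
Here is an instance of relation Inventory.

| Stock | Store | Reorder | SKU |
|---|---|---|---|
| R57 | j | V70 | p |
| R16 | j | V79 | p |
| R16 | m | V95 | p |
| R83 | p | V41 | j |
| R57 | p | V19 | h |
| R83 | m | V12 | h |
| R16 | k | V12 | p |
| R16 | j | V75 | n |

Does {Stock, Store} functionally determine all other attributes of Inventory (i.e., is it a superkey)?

No

Two distinct rows share (Stock=R16, Store=j), so {Stock, Store} does not determine every attribute — not a superkey.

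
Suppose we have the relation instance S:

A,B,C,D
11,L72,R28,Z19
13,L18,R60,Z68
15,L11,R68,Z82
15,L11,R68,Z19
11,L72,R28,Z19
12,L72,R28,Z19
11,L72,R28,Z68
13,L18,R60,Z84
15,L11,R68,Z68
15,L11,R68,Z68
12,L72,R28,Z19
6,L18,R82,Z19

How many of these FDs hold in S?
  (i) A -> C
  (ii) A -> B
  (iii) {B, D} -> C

(i) A -> C: every LHS value maps to a single RHS value — holds.
(ii) A -> B: every LHS value maps to a single RHS value — holds.
(iii) {B, D} -> C: every LHS value maps to a single RHS value — holds.
3 of the 3 dependencies hold.

3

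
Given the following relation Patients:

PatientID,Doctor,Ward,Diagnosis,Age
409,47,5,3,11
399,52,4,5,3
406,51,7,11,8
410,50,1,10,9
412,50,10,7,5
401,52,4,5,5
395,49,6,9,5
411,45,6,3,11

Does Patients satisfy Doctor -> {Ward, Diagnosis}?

Doctor=47: 1 row → {Ward,Diagnosis} = (5, 3) ✓
Doctor=52: 2 rows → {Ward,Diagnosis} = (4, 5), (4, 5) ✓
Doctor=51: 1 row → {Ward,Diagnosis} = (7, 11) ✓
Doctor=50: 2 rows → {Ward,Diagnosis} takes values {(1, 10), (10, 7)} — violation
Doctor=49: 1 row → {Ward,Diagnosis} = (6, 9) ✓
Doctor=45: 1 row → {Ward,Diagnosis} = (6, 3) ✓
Two rows agree on Doctor but differ on {Ward, Diagnosis}, so Doctor -> {Ward, Diagnosis} does not hold.

No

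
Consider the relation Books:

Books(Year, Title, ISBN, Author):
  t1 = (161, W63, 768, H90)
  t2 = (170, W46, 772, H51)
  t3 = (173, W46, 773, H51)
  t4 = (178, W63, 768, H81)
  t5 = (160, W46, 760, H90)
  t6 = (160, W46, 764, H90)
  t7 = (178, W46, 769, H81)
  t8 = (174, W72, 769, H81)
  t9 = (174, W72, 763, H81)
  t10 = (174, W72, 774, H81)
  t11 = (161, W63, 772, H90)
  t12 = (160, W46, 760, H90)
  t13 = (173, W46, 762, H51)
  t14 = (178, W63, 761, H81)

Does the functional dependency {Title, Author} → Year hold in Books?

No

(Title=W63, Author=H90): rows 1, 11 → Year = 161, 161 ✓
(Title=W46, Author=H51): rows 2, 3, 13 → Year takes values {170, 173} — violation
(Title=W63, Author=H81): rows 4, 14 → Year = 178, 178 ✓
(Title=W46, Author=H90): rows 5, 6, 12 → Year = 160, 160, 160 ✓
(Title=W46, Author=H81): row 7 → Year = 178 ✓
(Title=W72, Author=H81): rows 8, 9, 10 → Year = 174, 174, 174 ✓
Two rows agree on {Title, Author} but differ on Year, so {Title, Author} → Year does not hold.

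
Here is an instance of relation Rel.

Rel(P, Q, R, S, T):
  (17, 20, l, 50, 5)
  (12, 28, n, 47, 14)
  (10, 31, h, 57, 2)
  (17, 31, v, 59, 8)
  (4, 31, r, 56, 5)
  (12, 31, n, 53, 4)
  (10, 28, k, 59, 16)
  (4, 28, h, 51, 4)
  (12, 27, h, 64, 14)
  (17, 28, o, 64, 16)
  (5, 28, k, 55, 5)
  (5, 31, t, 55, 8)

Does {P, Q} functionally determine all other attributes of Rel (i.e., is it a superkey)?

Yes

All 12 rows have distinct {P, Q} values, so {P, Q} → (all attributes) holds and {P, Q} is a superkey.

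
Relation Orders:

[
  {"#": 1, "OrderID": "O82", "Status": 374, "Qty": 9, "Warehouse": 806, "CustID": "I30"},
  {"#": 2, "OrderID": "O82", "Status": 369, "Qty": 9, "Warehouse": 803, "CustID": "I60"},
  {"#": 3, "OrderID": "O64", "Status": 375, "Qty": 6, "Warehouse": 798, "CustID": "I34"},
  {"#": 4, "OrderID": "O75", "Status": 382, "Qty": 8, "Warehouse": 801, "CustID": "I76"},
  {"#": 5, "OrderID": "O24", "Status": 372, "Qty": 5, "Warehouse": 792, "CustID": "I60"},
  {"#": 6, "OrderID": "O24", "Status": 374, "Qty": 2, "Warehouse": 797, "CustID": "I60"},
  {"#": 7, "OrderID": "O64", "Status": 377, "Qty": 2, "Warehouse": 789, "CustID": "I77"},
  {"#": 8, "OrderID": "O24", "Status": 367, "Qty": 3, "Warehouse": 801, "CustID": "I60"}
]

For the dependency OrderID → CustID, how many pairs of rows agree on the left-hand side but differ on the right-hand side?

2

OrderID=O82: violating pairs (1,2) — 1 pair.
OrderID=O64: violating pairs (3,7) — 1 pair.
OrderID=O24: all 3 rows agree on CustID — 0 pairs.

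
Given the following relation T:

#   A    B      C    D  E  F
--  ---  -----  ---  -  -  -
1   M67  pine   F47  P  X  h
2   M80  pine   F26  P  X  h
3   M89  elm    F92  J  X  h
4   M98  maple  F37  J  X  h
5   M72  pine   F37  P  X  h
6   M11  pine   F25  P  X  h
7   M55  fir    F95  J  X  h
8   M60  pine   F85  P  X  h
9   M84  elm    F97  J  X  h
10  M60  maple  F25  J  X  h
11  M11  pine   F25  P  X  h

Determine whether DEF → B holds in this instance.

No

(D=P, E=X, F=h): rows 1, 2, 5, 6, 8, 11 → B = pine, pine, pine, pine, pine, pine ✓
(D=J, E=X, F=h): rows 3, 4, 7, 9, 10 → B takes values {elm, maple, fir} — violation
Two rows agree on DEF but differ on B, so DEF → B does not hold.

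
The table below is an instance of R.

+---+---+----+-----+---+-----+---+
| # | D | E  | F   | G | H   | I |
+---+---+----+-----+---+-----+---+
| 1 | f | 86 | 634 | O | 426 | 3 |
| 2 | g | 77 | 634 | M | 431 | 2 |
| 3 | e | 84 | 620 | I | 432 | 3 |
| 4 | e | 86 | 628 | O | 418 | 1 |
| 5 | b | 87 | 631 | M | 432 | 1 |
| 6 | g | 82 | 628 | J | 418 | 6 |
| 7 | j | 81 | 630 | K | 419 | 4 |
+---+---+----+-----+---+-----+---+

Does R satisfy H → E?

No

H=426: row 1 → E = 86 ✓
H=431: row 2 → E = 77 ✓
H=432: rows 3, 5 → E takes values {84, 87} — violation
H=418: rows 4, 6 → E takes values {86, 82} — violation
H=419: row 7 → E = 81 ✓
Two rows agree on H but differ on E, so H → E does not hold.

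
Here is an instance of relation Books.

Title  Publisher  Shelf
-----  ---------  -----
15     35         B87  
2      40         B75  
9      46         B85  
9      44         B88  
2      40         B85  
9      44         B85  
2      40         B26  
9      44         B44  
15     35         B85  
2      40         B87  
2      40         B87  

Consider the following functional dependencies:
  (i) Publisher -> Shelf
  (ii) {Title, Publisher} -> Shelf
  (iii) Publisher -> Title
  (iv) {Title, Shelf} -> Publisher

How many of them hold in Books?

(i) Publisher -> Shelf: Publisher=35: 2 rows → Shelf takes values {B87, B85} — violation; Publisher=40: 5 rows → Shelf takes values {B75, B85, B26, B87} — violation; Publisher=44: 3 rows → Shelf takes values {B88, B85, B44} — violation — fails.
(ii) {Title, Publisher} -> Shelf: (Title=15, Publisher=35): 2 rows → Shelf takes values {B87, B85} — violation; (Title=2, Publisher=40): 5 rows → Shelf takes values {B75, B85, B26, B87} — violation; (Title=9, Publisher=44): 3 rows → Shelf takes values {B88, B85, B44} — violation — fails.
(iii) Publisher -> Title: every LHS value maps to a single RHS value — holds.
(iv) {Title, Shelf} -> Publisher: (Title=9, Shelf=B85): 2 rows → Publisher takes values {46, 44} — violation — fails.
1 of the 4 dependencies holds.

1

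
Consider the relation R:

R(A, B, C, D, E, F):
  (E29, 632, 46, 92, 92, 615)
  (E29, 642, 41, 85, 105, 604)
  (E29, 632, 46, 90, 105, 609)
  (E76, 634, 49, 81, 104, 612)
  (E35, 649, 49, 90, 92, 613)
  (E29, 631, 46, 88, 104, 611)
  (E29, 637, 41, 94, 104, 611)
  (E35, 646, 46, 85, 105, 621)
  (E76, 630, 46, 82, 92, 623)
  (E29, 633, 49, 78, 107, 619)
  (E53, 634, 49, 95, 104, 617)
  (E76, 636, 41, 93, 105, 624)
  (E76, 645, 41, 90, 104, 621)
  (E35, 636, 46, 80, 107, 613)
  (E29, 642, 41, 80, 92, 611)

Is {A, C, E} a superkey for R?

All 15 rows have distinct {A, C, E} values, so {A, C, E} → (all attributes) holds and {A, C, E} is a superkey.

Yes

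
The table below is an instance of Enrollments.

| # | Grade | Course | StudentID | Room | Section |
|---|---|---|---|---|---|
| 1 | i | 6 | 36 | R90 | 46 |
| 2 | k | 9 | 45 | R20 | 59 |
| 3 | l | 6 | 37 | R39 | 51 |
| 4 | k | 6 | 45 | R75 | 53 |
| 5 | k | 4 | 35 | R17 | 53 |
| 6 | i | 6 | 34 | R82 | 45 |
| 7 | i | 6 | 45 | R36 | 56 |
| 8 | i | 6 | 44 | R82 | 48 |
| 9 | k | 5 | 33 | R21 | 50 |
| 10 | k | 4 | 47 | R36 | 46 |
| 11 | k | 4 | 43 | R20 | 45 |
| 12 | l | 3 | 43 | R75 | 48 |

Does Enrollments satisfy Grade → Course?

Grade=i: rows 1, 6, 7, 8 → Course = 6, 6, 6, 6 ✓
Grade=k: rows 2, 4, 5, 9, 10, 11 → Course takes values {9, 6, 4, 5} — violation
Grade=l: rows 3, 12 → Course takes values {6, 3} — violation
Two rows agree on Grade but differ on Course, so Grade → Course does not hold.

No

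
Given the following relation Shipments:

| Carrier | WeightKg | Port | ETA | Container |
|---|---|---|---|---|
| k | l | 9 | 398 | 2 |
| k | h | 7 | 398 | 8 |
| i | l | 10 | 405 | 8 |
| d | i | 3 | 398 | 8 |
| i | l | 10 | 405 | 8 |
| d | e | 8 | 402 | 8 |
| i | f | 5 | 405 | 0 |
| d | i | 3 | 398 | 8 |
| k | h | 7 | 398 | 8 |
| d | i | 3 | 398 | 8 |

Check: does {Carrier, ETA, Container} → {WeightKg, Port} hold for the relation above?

(Carrier=k, ETA=398, Container=2): 1 row → {WeightKg,Port} = (l, 9) ✓
(Carrier=k, ETA=398, Container=8): 2 rows → {WeightKg,Port} = (h, 7), (h, 7) ✓
(Carrier=i, ETA=405, Container=8): 2 rows → {WeightKg,Port} = (l, 10), (l, 10) ✓
(Carrier=d, ETA=398, Container=8): 3 rows → {WeightKg,Port} = (i, 3), (i, 3), (i, 3) ✓
(Carrier=d, ETA=402, Container=8): 1 row → {WeightKg,Port} = (e, 8) ✓
(Carrier=i, ETA=405, Container=0): 1 row → {WeightKg,Port} = (f, 5) ✓
Every {Carrier, ETA, Container} value is associated with a single {WeightKg, Port} value, so {Carrier, ETA, Container} → {WeightKg, Port} holds.

Yes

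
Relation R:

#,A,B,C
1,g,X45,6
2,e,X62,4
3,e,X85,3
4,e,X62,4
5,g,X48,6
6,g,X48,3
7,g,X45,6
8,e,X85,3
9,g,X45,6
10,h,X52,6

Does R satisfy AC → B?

(A=g, C=6): rows 1, 5, 7, 9 → B takes values {X45, X48} — violation
(A=e, C=4): rows 2, 4 → B = X62, X62 ✓
(A=e, C=3): rows 3, 8 → B = X85, X85 ✓
(A=g, C=3): row 6 → B = X48 ✓
(A=h, C=6): row 10 → B = X52 ✓
Two rows agree on AC but differ on B, so AC → B does not hold.

No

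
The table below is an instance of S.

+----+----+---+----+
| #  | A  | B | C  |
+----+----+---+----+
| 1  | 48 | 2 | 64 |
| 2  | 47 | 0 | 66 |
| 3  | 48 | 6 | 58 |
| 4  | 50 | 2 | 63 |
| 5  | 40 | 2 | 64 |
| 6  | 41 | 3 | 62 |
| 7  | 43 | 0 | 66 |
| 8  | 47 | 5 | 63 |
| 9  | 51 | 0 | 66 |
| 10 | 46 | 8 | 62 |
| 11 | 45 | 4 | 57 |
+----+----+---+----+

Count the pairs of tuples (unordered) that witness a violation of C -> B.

2

C=64: all 2 rows agree on B — 0 pairs.
C=66: all 3 rows agree on B — 0 pairs.
C=63: violating pairs (4,8) — 1 pair.
C=62: violating pairs (6,10) — 1 pair.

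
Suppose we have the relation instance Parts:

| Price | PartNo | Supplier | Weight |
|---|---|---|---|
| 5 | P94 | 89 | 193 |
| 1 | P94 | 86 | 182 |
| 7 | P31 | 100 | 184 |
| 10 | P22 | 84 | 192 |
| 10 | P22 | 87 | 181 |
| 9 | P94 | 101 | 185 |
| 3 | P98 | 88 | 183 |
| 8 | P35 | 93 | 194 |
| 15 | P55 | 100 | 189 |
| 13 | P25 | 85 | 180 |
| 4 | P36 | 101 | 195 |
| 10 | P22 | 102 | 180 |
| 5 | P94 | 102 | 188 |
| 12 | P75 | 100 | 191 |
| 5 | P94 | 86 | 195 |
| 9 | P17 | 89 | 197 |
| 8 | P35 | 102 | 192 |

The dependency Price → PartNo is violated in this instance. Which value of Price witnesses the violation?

Price=5: 3 rows → PartNo = P94, P94, P94 ✓
Price=1: 1 row → PartNo = P94 ✓
Price=7: 1 row → PartNo = P31 ✓
Price=10: 3 rows → PartNo = P22, P22, P22 ✓
Price=9: 2 rows → PartNo takes values {P94, P17} — violation
Price=3: 1 row → PartNo = P98 ✓
Price=8: 2 rows → PartNo = P35, P35 ✓
Price=15: 1 row → PartNo = P55 ✓
Price=13: 1 row → PartNo = P25 ✓
Price=4: 1 row → PartNo = P36 ✓
Price=12: 1 row → PartNo = P75 ✓
The only Price value with inconsistent PartNo is Price=9.

9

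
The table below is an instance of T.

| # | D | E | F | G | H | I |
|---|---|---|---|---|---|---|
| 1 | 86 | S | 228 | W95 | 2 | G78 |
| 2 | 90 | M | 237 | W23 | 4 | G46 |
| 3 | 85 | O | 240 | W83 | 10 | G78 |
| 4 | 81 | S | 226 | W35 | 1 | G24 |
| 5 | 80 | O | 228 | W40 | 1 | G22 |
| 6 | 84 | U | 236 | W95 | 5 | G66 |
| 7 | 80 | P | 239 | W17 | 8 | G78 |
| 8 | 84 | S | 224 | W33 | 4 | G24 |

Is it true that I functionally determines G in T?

I=G78: rows 1, 3, 7 → G takes values {W95, W83, W17} — violation
I=G46: row 2 → G = W23 ✓
I=G24: rows 4, 8 → G takes values {W35, W33} — violation
I=G22: row 5 → G = W40 ✓
I=G66: row 6 → G = W95 ✓
Two rows agree on I but differ on G, so I → G does not hold.

No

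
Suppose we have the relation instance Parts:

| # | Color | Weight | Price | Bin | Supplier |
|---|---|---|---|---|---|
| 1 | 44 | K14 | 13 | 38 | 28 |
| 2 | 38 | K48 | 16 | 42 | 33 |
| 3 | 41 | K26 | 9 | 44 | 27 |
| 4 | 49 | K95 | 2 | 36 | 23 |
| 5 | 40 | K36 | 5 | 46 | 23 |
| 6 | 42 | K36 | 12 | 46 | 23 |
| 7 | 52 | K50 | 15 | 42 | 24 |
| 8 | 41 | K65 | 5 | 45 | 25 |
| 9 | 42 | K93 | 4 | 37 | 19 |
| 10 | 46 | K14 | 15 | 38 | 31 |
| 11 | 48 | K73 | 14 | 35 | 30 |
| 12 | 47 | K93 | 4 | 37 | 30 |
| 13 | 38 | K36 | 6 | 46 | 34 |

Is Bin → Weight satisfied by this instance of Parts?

No

Bin=38: rows 1, 10 → Weight = K14, K14 ✓
Bin=42: rows 2, 7 → Weight takes values {K48, K50} — violation
Bin=44: row 3 → Weight = K26 ✓
Bin=36: row 4 → Weight = K95 ✓
Bin=46: rows 5, 6, 13 → Weight = K36, K36, K36 ✓
Bin=45: row 8 → Weight = K65 ✓
Bin=37: rows 9, 12 → Weight = K93, K93 ✓
Bin=35: row 11 → Weight = K73 ✓
Two rows agree on Bin but differ on Weight, so Bin → Weight does not hold.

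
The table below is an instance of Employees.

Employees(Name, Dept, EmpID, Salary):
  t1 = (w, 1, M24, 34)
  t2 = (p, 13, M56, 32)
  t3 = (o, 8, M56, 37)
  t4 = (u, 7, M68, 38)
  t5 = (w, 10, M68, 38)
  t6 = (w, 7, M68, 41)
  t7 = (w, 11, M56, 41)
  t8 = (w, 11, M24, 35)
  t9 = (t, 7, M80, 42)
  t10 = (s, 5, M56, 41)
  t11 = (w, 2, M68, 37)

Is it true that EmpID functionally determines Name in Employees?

EmpID=M24: rows 1, 8 → Name = w, w ✓
EmpID=M56: rows 2, 3, 7, 10 → Name takes values {p, o, w, s} — violation
EmpID=M68: rows 4, 5, 6, 11 → Name takes values {u, w} — violation
EmpID=M80: row 9 → Name = t ✓
Two rows agree on EmpID but differ on Name, so EmpID -> Name does not hold.

No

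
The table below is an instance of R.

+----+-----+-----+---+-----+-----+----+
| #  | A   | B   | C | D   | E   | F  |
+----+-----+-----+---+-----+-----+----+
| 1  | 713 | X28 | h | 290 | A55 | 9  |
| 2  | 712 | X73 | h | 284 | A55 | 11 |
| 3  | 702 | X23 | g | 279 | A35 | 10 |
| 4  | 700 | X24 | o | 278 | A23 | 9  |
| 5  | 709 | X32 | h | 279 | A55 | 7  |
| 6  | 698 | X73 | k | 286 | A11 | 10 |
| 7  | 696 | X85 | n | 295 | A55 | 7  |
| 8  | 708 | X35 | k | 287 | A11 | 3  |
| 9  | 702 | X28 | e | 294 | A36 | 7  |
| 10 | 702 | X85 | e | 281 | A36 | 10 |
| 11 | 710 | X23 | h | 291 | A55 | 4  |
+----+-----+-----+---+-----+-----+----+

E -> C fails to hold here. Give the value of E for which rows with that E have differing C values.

E=A55: rows 1, 2, 5, 7, 11 → C takes values {h, n} — violation
E=A35: row 3 → C = g ✓
E=A23: row 4 → C = o ✓
E=A11: rows 6, 8 → C = k, k ✓
E=A36: rows 9, 10 → C = e, e ✓
The only E value with inconsistent C is E=A55.

A55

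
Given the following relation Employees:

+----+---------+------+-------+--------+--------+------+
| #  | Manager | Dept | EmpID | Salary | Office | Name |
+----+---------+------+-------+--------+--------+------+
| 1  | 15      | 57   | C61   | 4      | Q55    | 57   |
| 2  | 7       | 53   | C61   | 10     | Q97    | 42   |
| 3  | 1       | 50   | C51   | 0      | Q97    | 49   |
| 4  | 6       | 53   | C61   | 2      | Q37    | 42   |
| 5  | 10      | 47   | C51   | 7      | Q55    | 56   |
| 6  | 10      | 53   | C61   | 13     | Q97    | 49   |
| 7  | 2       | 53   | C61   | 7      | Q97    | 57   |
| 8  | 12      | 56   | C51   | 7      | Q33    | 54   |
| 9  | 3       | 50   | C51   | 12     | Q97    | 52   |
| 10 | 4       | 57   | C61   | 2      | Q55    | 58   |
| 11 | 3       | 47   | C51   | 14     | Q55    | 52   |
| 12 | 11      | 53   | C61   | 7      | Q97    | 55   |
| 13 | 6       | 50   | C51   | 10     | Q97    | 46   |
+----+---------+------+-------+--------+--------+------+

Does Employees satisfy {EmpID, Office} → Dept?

(EmpID=C61, Office=Q55): rows 1, 10 → Dept = 57, 57 ✓
(EmpID=C61, Office=Q97): rows 2, 6, 7, 12 → Dept = 53, 53, 53, 53 ✓
(EmpID=C51, Office=Q97): rows 3, 9, 13 → Dept = 50, 50, 50 ✓
(EmpID=C61, Office=Q37): row 4 → Dept = 53 ✓
(EmpID=C51, Office=Q55): rows 5, 11 → Dept = 47, 47 ✓
(EmpID=C51, Office=Q33): row 8 → Dept = 56 ✓
Every {EmpID, Office} value is associated with a single Dept value, so {EmpID, Office} → Dept holds.

Yes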